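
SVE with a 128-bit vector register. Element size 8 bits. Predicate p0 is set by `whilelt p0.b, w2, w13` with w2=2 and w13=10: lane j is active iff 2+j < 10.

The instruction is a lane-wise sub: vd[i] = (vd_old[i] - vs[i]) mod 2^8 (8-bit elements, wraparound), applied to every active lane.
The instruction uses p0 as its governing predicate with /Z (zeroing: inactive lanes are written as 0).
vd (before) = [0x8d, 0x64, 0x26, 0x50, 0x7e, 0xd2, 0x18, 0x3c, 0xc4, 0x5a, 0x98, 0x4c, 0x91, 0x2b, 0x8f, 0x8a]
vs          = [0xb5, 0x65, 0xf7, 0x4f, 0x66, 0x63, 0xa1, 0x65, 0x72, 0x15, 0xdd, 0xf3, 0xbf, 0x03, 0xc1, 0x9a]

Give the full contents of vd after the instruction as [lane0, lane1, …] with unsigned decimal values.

vd = [216, 255, 47, 1, 24, 111, 119, 215, 0, 0, 0, 0, 0, 0, 0, 0]

register lanes = 128/8 = 16
p0[j] = (2+j < 10); true for j=0..7 → 8 lanes set
[0] sub(0x8d,0xb5) = 0xd8
[1] sub(0x64,0x65) = 0xff
[2] sub(0x26,0xf7) = 0x2f
[3] sub(0x50,0x4f) = 0x01
[4] sub(0x7e,0x66) = 0x18
[5] sub(0xd2,0x63) = 0x6f
[6] sub(0x18,0xa1) = 0x77
[7] sub(0x3c,0x65) = 0xd7
[8] tail/zero = 0x00
[9] tail/zero = 0x00
[10] tail/zero = 0x00
[11] tail/zero = 0x00
[12] tail/zero = 0x00
[13] tail/zero = 0x00
[14] tail/zero = 0x00
[15] tail/zero = 0x00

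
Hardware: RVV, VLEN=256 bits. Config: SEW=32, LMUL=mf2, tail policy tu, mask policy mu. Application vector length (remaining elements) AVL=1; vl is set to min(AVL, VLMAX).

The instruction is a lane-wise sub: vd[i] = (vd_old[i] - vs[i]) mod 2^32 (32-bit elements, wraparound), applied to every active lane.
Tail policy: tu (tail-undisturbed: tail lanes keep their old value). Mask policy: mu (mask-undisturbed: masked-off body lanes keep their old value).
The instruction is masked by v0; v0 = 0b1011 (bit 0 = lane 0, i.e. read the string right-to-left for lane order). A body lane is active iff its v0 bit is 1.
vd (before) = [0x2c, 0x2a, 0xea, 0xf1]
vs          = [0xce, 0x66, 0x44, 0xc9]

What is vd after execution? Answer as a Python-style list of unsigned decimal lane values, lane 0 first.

vd = [4294967134, 42, 234, 241]

VLMAX = (256 × 1/2) / 32 = 4 lanes
vl ← min(1, 4) = 1
  i=0: sub(0x2c,0xce) → 4294967134
  i=1: tail/keep → 42
  i=2: tail/keep → 234
  i=3: tail/keep → 241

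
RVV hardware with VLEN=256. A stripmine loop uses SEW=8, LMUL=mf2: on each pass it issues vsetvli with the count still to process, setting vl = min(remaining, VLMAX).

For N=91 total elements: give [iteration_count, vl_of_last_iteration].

[iterations, last_vl] = [6, 11]

lanes per group: 256·1/2/8 = 16
iterations = ceil(91/16) = 6; final-pass vl = 11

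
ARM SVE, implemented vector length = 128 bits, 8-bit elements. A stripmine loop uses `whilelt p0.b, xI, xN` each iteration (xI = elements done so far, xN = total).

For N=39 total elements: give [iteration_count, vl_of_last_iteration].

[iterations, last_vl] = [3, 7]

128-bit reg / 8-bit elem → 16 lanes
iterations = ceil(39/16) = 3; final-pass vl = 7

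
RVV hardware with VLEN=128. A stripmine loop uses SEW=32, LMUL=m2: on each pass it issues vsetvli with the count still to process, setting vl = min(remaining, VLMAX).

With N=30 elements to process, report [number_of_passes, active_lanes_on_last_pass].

VLMAX = VLEN×LMUL/SEW = 128×2/32 = 8
N=30: ⌈30/8⌉ = 4 iters; last vl = 30 − 3×8 = 6

[iterations, last_vl] = [4, 6]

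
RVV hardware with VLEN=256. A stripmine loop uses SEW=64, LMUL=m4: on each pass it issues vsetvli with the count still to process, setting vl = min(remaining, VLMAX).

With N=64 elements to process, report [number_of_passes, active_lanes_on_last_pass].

[iterations, last_vl] = [4, 16]

VLMAX = VLEN×LMUL/SEW = 256×4/64 = 16
iterations = ceil(64/16) = 4; final-pass vl = 16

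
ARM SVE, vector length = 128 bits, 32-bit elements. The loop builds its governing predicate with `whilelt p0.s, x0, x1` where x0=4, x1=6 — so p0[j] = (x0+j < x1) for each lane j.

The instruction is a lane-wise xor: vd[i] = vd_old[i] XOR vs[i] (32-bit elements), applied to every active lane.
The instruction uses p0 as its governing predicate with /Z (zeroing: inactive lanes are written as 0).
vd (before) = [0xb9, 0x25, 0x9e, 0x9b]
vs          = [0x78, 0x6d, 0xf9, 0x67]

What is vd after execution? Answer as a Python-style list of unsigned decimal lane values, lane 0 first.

vd = [193, 72, 0, 0]

register lanes = 128/32 = 4
active while 4+j < 6, i.e. j ∈ [0,2) capped at 4 ⇒ 2
[0] xor(0xb9,0x78) = 0xc1
[1] xor(0x25,0x6d) = 0x48
[2] tail/zero = 0x00
[3] tail/zero = 0x00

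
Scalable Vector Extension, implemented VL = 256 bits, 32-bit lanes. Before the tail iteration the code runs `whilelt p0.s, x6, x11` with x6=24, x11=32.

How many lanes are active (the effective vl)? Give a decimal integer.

lane count: 256 div 32 = 8
active while 24+j < 32, i.e. j ∈ [0,8) capped at 8 ⇒ 8

vl = 8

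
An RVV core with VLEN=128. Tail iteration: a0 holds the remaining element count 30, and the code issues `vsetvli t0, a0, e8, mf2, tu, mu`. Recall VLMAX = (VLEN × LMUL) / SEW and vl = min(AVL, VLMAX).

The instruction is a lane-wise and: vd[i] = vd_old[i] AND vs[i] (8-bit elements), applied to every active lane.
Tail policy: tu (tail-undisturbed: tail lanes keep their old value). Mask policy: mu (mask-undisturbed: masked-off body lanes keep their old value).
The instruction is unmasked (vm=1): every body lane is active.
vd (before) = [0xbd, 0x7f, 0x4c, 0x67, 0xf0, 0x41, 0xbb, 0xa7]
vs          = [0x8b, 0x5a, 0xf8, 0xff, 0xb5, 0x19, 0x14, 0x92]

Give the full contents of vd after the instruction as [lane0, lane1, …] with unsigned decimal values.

VLMAX = (128 × 1/2) / 8 = 8 lanes
vl = min(AVL, VLMAX) = min(30, 8) = 8
[0] and(0xbd,0x8b) = 0x89
[1] and(0x7f,0x5a) = 0x5a
[2] and(0x4c,0xf8) = 0x48
[3] and(0x67,0xff) = 0x67
[4] and(0xf0,0xb5) = 0xb0
[5] and(0x41,0x19) = 0x01
[6] and(0xbb,0x14) = 0x10
[7] and(0xa7,0x92) = 0x82

vd = [137, 90, 72, 103, 176, 1, 16, 130]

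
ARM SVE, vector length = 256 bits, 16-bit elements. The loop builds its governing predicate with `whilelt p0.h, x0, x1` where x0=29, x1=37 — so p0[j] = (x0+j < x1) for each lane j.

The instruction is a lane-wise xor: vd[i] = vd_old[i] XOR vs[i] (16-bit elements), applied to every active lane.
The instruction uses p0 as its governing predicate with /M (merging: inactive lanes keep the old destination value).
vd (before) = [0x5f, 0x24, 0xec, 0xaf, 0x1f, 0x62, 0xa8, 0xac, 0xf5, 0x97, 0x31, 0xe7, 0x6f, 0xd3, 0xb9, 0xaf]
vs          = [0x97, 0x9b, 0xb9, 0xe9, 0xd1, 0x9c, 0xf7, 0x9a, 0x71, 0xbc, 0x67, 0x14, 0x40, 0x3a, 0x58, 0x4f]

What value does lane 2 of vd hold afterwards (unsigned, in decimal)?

vd[2] = 85

256-bit reg / 16-bit elem → 16 lanes
p0[j] = (29+j < 37); true for j=0..7 → 8 lanes set
[0] xor(0x5f,0x97) = 0xc8
[1] xor(0x24,0x9b) = 0xbf
[2] xor(0xec,0xb9) = 0x55
[3] xor(0xaf,0xe9) = 0x46
[4] xor(0x1f,0xd1) = 0xce
[5] xor(0x62,0x9c) = 0xfe
[6] xor(0xa8,0xf7) = 0x5f
[7] xor(0xac,0x9a) = 0x36
[8] tail/keep = 0xf5
[9] tail/keep = 0x97
[10] tail/keep = 0x31
[11] tail/keep = 0xe7
[12] tail/keep = 0x6f
[13] tail/keep = 0xd3
[14] tail/keep = 0xb9
[15] tail/keep = 0xaf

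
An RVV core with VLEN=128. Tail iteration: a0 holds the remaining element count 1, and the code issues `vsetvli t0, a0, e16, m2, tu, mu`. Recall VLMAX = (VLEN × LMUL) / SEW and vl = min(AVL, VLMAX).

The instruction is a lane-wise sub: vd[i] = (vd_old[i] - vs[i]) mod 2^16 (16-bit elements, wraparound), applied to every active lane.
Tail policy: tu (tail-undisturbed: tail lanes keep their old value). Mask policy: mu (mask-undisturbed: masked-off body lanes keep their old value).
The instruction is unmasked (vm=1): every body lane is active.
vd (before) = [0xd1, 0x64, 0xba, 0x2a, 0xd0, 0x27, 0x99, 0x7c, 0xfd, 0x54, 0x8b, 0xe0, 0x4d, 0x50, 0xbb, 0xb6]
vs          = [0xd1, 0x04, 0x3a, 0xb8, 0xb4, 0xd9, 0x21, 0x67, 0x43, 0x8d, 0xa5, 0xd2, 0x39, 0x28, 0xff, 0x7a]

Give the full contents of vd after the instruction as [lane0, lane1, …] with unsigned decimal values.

lanes per group: 128·2/16 = 16
AVL=1 ≤ VLMAX=16, so vl = 1
lane  0: sub(0xd1,0xd1) ⇒ 0x00
lane  1: tail/keep ⇒ 0x64
lane  2: tail/keep ⇒ 0xba
lane  3: tail/keep ⇒ 0x2a
lane  4: tail/keep ⇒ 0xd0
lane  5: tail/keep ⇒ 0x27
lane  6: tail/keep ⇒ 0x99
lane  7: tail/keep ⇒ 0x7c
lane  8: tail/keep ⇒ 0xfd
lane  9: tail/keep ⇒ 0x54
lane 10: tail/keep ⇒ 0x8b
lane 11: tail/keep ⇒ 0xe0
lane 12: tail/keep ⇒ 0x4d
lane 13: tail/keep ⇒ 0x50
lane 14: tail/keep ⇒ 0xbb
lane 15: tail/keep ⇒ 0xb6

vd = [0, 100, 186, 42, 208, 39, 153, 124, 253, 84, 139, 224, 77, 80, 187, 182]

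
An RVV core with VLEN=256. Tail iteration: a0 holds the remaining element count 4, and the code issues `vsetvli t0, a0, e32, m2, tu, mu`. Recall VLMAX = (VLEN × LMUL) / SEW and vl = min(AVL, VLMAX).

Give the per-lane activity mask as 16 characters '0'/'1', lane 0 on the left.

VLMAX = VLEN×LMUL/SEW = 256×2/32 = 16
vl ← min(4, 16) = 4
bits (lane 0 leftmost): 1111000000000000

predicate = 1111000000000000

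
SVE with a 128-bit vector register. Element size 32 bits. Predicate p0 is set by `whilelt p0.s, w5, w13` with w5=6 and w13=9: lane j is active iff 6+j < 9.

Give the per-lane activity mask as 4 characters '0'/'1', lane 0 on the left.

predicate = 1110

lane count: 128 div 32 = 4
active while 6+j < 9, i.e. j ∈ [0,3) capped at 4 ⇒ 3
bits (lane 0 leftmost): 1110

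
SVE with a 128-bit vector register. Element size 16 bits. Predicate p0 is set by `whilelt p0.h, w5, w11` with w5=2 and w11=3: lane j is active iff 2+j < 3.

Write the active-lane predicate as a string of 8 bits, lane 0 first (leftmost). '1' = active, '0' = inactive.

128-bit reg / 16-bit elem → 8 lanes
p0[j] = (2+j < 3); true for j=0..0 → 1 lanes set
bits (lane 0 leftmost): 10000000

predicate = 10000000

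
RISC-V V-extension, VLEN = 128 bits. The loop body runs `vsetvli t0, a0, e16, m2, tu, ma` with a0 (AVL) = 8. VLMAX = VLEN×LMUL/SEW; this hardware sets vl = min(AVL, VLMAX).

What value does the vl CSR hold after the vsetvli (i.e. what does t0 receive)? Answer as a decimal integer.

VLMAX = (128 × 2) / 16 = 16 lanes
vl = min(AVL, VLMAX) = min(8, 16) = 8

vl = 8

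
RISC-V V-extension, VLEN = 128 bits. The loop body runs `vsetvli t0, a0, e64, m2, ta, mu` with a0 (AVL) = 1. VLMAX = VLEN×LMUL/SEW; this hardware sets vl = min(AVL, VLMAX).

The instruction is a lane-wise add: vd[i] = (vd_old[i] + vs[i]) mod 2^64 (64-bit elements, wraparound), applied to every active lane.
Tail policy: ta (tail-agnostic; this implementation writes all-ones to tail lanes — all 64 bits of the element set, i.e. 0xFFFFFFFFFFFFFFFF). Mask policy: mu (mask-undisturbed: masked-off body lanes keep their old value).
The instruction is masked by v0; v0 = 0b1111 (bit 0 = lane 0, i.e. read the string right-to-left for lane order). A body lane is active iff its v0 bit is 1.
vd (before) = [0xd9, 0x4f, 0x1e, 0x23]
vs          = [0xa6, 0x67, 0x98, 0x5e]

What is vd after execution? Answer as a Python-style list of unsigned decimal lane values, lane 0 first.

vd = [383, 18446744073709551615, 18446744073709551615, 18446744073709551615]

lanes per group: 128·2/64 = 4
vl ← min(1, 4) = 1
[0] add(0xd9,0xa6) = 0x17f
[1] tail/ones = 0xffffffffffffffff
[2] tail/ones = 0xffffffffffffffff
[3] tail/ones = 0xffffffffffffffff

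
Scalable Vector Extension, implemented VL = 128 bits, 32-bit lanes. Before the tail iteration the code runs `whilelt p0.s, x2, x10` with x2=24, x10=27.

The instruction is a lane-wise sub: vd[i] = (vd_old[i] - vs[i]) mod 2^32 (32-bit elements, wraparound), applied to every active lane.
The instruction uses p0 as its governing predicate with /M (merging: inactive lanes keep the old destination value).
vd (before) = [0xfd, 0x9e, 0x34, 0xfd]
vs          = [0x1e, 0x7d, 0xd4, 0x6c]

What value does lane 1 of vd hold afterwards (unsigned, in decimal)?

register lanes = 128/32 = 4
whilelt: lane j active iff 24+j < 27 → j < 3 → 3 active
lane  0: sub(0xfd,0x1e) ⇒ 0xdf
lane  1: sub(0x9e,0x7d) ⇒ 0x21
lane  2: sub(0x34,0xd4) ⇒ 0xffffff60
lane  3: tail/keep ⇒ 0xfd

vd[1] = 33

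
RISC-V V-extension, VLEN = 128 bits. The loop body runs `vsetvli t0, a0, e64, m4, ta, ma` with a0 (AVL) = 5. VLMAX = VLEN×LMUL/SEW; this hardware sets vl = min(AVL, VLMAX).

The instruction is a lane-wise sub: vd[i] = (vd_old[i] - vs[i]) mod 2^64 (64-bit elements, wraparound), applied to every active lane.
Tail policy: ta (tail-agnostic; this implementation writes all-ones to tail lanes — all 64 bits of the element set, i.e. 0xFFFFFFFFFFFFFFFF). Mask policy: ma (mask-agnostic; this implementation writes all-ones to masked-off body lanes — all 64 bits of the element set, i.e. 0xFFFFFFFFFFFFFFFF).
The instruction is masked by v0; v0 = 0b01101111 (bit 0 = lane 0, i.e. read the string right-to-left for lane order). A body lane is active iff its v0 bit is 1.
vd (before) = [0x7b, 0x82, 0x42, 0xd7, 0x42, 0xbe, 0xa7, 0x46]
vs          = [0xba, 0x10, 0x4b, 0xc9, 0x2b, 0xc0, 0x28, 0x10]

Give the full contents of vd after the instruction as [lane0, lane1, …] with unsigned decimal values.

vd = [18446744073709551553, 114, 18446744073709551607, 14, 18446744073709551615, 18446744073709551615, 18446744073709551615, 18446744073709551615]

VLMAX = (128 × 4) / 64 = 8 lanes
vl = min(AVL, VLMAX) = min(5, 8) = 5
  i=0: sub(0x7b,0xba) → 18446744073709551553
  i=1: sub(0x82,0x10) → 114
  i=2: sub(0x42,0x4b) → 18446744073709551607
  i=3: sub(0xd7,0xc9) → 14
  i=4: mask-off/ones → 18446744073709551615
  i=5: tail/ones → 18446744073709551615
  i=6: tail/ones → 18446744073709551615
  i=7: tail/ones → 18446744073709551615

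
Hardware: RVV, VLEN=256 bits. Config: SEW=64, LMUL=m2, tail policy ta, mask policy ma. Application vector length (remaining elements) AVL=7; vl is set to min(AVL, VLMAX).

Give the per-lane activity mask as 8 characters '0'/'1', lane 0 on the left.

VLMAX = VLEN×LMUL/SEW = 256×2/64 = 8
vl = min(AVL, VLMAX) = min(7, 8) = 7
bits (lane 0 leftmost): 11111110

predicate = 11111110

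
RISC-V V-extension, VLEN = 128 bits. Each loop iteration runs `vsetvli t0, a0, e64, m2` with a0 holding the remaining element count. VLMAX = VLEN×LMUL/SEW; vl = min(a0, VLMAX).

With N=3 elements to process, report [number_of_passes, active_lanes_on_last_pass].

VLMAX = VLEN×LMUL/SEW = 128×2/64 = 4
iterations = ceil(3/4) = 1; final-pass vl = 3

[iterations, last_vl] = [1, 3]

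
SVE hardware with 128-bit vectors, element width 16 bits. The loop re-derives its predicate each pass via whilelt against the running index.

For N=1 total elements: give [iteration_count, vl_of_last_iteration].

lane count: 128 div 16 = 8
N=1: ⌈1/8⌉ = 1 iters; last vl = 1 − 0×8 = 1

[iterations, last_vl] = [1, 1]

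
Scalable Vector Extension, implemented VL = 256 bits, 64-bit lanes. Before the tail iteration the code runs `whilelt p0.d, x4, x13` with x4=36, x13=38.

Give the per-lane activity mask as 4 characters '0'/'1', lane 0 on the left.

256-bit reg / 64-bit elem → 4 lanes
p0[j] = (36+j < 38); true for j=0..1 → 2 lanes set
bits (lane 0 leftmost): 1100

predicate = 1100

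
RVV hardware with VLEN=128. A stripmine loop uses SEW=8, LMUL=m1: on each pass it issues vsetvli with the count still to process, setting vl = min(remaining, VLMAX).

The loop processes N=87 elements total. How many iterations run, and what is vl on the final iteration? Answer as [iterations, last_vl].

[iterations, last_vl] = [6, 7]

VLMAX = VLEN×LMUL/SEW = 128×1/8 = 16
iterations = ceil(87/16) = 6; final-pass vl = 7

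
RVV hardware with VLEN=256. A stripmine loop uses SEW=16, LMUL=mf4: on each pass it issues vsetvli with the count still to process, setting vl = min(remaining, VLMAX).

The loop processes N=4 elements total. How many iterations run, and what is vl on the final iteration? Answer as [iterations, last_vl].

[iterations, last_vl] = [1, 4]

VLMAX = VLEN×LMUL/SEW = 256×1/4/16 = 4
iterations = ceil(4/4) = 1; final-pass vl = 4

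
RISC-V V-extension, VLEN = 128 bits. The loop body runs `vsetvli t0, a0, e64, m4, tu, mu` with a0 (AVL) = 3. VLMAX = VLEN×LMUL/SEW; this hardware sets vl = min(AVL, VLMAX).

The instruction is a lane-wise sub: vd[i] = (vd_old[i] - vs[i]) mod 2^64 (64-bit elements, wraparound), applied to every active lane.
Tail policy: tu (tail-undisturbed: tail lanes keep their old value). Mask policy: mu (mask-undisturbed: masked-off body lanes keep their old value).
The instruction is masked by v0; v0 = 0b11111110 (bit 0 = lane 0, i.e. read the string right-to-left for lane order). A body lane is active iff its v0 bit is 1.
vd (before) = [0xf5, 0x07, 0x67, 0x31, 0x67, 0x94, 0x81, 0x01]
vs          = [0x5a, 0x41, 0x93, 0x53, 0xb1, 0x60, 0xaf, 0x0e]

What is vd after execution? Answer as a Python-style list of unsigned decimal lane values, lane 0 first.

vd = [245, 18446744073709551558, 18446744073709551572, 49, 103, 148, 129, 1]

lanes per group: 128·4/64 = 8
vl = min(AVL, VLMAX) = min(3, 8) = 3
  i=0: mask-off/keep → 245
  i=1: sub(0x07,0x41) → 18446744073709551558
  i=2: sub(0x67,0x93) → 18446744073709551572
  i=3: tail/keep → 49
  i=4: tail/keep → 103
  i=5: tail/keep → 148
  i=6: tail/keep → 129
  i=7: tail/keep → 1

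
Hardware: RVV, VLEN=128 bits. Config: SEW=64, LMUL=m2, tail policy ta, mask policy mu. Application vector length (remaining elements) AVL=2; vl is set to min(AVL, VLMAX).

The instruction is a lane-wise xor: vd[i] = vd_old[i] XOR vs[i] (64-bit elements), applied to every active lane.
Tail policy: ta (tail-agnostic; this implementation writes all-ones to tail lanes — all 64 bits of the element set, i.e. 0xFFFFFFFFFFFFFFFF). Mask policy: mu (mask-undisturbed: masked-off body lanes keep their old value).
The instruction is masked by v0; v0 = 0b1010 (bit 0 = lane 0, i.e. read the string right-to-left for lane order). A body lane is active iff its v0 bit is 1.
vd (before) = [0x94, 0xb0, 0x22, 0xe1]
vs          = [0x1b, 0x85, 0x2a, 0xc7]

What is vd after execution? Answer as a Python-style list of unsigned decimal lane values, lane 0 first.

VLMAX = VLEN×LMUL/SEW = 128×2/64 = 4
vl ← min(2, 4) = 2
vd[0] mask-off/keep -> 0x94
vd[1] xor(0xb0,0x85) -> 0x35
vd[2] tail/ones -> 0xffffffffffffffff
vd[3] tail/ones -> 0xffffffffffffffff

vd = [148, 53, 18446744073709551615, 18446744073709551615]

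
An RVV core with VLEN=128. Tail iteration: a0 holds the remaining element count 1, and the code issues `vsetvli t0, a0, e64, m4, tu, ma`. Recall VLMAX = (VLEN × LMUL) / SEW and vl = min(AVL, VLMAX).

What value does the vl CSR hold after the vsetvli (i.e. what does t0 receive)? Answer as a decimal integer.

VLMAX = VLEN×LMUL/SEW = 128×4/64 = 8
vl = min(AVL, VLMAX) = min(1, 8) = 1

vl = 1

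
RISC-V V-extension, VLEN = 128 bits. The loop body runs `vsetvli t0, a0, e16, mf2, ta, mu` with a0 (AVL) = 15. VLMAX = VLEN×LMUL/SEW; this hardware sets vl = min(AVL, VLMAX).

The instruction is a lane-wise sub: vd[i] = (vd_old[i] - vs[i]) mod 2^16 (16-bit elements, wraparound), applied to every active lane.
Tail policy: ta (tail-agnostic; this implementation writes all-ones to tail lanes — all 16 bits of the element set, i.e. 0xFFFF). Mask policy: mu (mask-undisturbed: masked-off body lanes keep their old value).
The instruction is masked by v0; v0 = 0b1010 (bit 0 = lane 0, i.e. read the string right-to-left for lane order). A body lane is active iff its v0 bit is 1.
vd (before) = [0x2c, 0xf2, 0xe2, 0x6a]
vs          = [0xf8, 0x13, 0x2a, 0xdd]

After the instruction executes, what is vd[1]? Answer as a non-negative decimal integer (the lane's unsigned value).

lanes per group: 128·1/2/16 = 4
vl ← min(15, 4) = 4
lane  0: mask-off/keep ⇒ 0x2c
lane  1: sub(0xf2,0x13) ⇒ 0xdf
lane  2: mask-off/keep ⇒ 0xe2
lane  3: sub(0x6a,0xdd) ⇒ 0xff8d

vd[1] = 223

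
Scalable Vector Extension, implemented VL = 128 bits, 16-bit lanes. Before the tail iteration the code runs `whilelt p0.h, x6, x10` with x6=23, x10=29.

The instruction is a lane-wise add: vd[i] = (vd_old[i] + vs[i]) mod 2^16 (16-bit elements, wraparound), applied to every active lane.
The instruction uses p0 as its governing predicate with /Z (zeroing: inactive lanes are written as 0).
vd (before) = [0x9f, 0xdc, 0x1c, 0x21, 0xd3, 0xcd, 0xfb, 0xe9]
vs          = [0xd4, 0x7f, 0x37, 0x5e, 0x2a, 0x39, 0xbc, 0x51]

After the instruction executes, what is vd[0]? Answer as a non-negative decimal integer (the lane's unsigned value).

vd[0] = 371

128-bit reg / 16-bit elem → 8 lanes
whilelt: lane j active iff 23+j < 29 → j < 6 → 6 active
vd[0] add(0x9f,0xd4) -> 0x173
vd[1] add(0xdc,0x7f) -> 0x15b
vd[2] add(0x1c,0x37) -> 0x53
vd[3] add(0x21,0x5e) -> 0x7f
vd[4] add(0xd3,0x2a) -> 0xfd
vd[5] add(0xcd,0x39) -> 0x106
vd[6] tail/zero -> 0x00
vd[7] tail/zero -> 0x00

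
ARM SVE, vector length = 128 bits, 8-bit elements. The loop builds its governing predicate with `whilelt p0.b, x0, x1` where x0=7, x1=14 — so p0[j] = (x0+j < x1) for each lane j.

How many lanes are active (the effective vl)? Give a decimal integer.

128-bit reg / 8-bit elem → 16 lanes
p0[j] = (7+j < 14); true for j=0..6 → 7 lanes set

vl = 7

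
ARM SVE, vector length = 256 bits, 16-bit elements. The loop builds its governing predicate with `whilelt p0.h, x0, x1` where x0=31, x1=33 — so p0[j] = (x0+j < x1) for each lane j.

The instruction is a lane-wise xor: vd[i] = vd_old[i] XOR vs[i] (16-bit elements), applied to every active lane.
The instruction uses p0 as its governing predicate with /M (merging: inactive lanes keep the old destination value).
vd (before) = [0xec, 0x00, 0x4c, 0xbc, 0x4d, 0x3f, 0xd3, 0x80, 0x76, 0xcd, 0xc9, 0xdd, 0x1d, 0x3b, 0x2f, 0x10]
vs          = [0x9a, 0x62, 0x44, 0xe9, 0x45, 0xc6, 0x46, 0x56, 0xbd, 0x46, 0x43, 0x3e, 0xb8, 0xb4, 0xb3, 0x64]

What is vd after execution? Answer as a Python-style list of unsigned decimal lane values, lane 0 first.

vd = [118, 98, 76, 188, 77, 63, 211, 128, 118, 205, 201, 221, 29, 59, 47, 16]

256-bit reg / 16-bit elem → 16 lanes
whilelt: lane j active iff 31+j < 33 → j < 2 → 2 active
vd[0] xor(0xec,0x9a) -> 0x76
vd[1] xor(0x00,0x62) -> 0x62
vd[2] tail/keep -> 0x4c
vd[3] tail/keep -> 0xbc
vd[4] tail/keep -> 0x4d
vd[5] tail/keep -> 0x3f
vd[6] tail/keep -> 0xd3
vd[7] tail/keep -> 0x80
vd[8] tail/keep -> 0x76
vd[9] tail/keep -> 0xcd
vd[10] tail/keep -> 0xc9
vd[11] tail/keep -> 0xdd
vd[12] tail/keep -> 0x1d
vd[13] tail/keep -> 0x3b
vd[14] tail/keep -> 0x2f
vd[15] tail/keep -> 0x10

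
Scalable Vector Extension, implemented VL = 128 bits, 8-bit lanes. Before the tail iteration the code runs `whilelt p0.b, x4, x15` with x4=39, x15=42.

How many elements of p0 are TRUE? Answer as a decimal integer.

vl = 3

128-bit reg / 8-bit elem → 16 lanes
p0[j] = (39+j < 42); true for j=0..2 → 3 lanes set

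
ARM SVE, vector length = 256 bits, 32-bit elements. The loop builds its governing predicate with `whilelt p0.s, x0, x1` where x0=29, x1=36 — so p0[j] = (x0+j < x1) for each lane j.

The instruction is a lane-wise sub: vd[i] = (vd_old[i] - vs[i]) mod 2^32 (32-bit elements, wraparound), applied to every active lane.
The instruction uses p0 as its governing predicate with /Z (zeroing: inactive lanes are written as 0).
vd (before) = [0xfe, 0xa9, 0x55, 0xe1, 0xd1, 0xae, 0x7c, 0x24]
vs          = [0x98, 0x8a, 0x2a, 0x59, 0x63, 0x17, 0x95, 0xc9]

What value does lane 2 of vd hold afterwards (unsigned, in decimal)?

vd[2] = 43

lane count: 256 div 32 = 8
active while 29+j < 36, i.e. j ∈ [0,7) capped at 8 ⇒ 7
  i=0: sub(0xfe,0x98) → 102
  i=1: sub(0xa9,0x8a) → 31
  i=2: sub(0x55,0x2a) → 43
  i=3: sub(0xe1,0x59) → 136
  i=4: sub(0xd1,0x63) → 110
  i=5: sub(0xae,0x17) → 151
  i=6: sub(0x7c,0x95) → 4294967271
  i=7: tail/zero → 0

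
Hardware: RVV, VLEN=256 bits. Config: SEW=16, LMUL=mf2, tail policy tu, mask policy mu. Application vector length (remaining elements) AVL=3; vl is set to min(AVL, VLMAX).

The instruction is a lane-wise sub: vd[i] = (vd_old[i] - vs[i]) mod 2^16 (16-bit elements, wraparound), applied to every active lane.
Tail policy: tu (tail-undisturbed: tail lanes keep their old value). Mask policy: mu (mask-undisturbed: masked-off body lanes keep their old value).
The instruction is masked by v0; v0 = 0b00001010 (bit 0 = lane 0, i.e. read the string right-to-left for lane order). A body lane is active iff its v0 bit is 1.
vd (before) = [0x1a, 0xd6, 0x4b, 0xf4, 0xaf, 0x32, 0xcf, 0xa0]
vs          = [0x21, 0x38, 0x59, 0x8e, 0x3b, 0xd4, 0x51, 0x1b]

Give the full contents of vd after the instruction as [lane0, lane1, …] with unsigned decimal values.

VLMAX = VLEN×LMUL/SEW = 256×1/2/16 = 8
vl = min(AVL, VLMAX) = min(3, 8) = 3
[0] mask-off/keep = 0x1a
[1] sub(0xd6,0x38) = 0x9e
[2] mask-off/keep = 0x4b
[3] tail/keep = 0xf4
[4] tail/keep = 0xaf
[5] tail/keep = 0x32
[6] tail/keep = 0xcf
[7] tail/keep = 0xa0

vd = [26, 158, 75, 244, 175, 50, 207, 160]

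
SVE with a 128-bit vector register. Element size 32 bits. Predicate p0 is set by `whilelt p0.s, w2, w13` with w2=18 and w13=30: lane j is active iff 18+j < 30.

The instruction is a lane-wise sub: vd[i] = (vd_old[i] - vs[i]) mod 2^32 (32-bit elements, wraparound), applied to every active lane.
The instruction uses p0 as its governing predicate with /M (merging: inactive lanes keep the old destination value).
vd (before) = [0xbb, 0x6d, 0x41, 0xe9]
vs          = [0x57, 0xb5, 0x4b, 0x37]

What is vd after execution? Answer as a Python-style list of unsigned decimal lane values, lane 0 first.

lane count: 128 div 32 = 4
p0[j] = (18+j < 30); true for j=0..3 → 4 lanes set
lane  0: sub(0xbb,0x57) ⇒ 0x64
lane  1: sub(0x6d,0xb5) ⇒ 0xffffffb8
lane  2: sub(0x41,0x4b) ⇒ 0xfffffff6
lane  3: sub(0xe9,0x37) ⇒ 0xb2

vd = [100, 4294967224, 4294967286, 178]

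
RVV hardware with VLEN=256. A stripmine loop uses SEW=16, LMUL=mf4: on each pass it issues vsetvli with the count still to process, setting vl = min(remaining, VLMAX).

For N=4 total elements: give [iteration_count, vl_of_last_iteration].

VLMAX = (256 × 1/4) / 16 = 4 lanes
N=4: ⌈4/4⌉ = 1 iters; last vl = 4 − 0×4 = 4

[iterations, last_vl] = [1, 4]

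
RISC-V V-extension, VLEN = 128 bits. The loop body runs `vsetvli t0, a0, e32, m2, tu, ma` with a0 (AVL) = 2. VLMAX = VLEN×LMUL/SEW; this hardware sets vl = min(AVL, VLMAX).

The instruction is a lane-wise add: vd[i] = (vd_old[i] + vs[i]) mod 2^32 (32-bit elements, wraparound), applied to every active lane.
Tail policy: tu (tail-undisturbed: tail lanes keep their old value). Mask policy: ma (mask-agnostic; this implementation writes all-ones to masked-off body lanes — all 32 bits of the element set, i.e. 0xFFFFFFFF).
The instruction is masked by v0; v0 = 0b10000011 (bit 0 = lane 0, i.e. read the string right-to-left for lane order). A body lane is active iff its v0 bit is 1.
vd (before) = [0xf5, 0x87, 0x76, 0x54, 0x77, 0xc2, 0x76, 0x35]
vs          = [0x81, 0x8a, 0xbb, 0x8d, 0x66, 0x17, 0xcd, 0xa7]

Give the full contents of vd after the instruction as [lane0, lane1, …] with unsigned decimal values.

vd = [374, 273, 118, 84, 119, 194, 118, 53]

VLMAX = (128 × 2) / 32 = 8 lanes
vl = min(AVL, VLMAX) = min(2, 8) = 2
vd[0] add(0xf5,0x81) -> 0x176
vd[1] add(0x87,0x8a) -> 0x111
vd[2] tail/keep -> 0x76
vd[3] tail/keep -> 0x54
vd[4] tail/keep -> 0x77
vd[5] tail/keep -> 0xc2
vd[6] tail/keep -> 0x76
vd[7] tail/keep -> 0x35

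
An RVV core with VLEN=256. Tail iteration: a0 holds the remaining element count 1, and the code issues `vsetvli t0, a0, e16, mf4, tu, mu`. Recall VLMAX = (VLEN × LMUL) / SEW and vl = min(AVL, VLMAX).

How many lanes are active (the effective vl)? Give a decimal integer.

lanes per group: 256·1/4/16 = 4
vl ← min(1, 4) = 1

vl = 1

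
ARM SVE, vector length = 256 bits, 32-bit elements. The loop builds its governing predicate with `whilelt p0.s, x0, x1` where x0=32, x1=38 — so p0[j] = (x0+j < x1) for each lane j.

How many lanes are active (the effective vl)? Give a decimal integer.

256-bit reg / 32-bit elem → 8 lanes
whilelt: lane j active iff 32+j < 38 → j < 6 → 6 active

vl = 6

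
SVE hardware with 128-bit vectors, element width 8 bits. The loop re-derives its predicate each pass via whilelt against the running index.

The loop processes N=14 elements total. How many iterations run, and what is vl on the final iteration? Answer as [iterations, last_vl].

lane count: 128 div 8 = 16
N=14: ⌈14/16⌉ = 1 iters; last vl = 14 − 0×16 = 14

[iterations, last_vl] = [1, 14]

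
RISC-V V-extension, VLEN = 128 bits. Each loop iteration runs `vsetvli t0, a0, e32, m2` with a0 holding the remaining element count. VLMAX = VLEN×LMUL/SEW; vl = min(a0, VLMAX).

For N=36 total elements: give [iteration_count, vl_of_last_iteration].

lanes per group: 128·2/32 = 8
36 elements at 8/iter → 5 passes, remainder 4 on the last

[iterations, last_vl] = [5, 4]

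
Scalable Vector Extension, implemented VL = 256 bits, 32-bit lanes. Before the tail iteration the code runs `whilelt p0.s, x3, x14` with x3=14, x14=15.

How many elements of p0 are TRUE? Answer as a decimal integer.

lane count: 256 div 32 = 8
active while 14+j < 15, i.e. j ∈ [0,1) capped at 8 ⇒ 1

vl = 1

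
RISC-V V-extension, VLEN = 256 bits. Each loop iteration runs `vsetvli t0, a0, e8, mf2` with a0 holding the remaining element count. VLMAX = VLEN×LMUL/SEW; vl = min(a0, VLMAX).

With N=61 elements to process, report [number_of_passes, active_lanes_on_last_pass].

VLMAX = (256 × 1/2) / 8 = 16 lanes
iterations = ceil(61/16) = 4; final-pass vl = 13

[iterations, last_vl] = [4, 13]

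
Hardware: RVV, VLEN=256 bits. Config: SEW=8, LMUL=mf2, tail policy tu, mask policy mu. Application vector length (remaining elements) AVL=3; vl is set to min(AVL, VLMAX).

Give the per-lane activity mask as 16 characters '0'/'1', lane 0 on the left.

lanes per group: 256·1/2/8 = 16
vl = min(AVL, VLMAX) = min(3, 16) = 3
bits (lane 0 leftmost): 1110000000000000

predicate = 1110000000000000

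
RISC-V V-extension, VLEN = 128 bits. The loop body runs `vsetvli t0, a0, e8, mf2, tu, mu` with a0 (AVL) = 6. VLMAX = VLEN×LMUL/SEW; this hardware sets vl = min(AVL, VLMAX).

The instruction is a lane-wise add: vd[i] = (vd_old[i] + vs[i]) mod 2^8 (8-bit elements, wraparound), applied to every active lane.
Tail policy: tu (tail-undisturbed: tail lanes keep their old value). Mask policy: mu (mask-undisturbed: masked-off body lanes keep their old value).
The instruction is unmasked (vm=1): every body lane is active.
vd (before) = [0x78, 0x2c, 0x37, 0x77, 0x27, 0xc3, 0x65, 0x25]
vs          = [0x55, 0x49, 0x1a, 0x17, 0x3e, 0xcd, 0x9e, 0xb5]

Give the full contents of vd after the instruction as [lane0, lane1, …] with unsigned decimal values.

lanes per group: 128·1/2/8 = 8
vl ← min(6, 8) = 6
  i=0: add(0x78,0x55) → 205
  i=1: add(0x2c,0x49) → 117
  i=2: add(0x37,0x1a) → 81
  i=3: add(0x77,0x17) → 142
  i=4: add(0x27,0x3e) → 101
  i=5: add(0xc3,0xcd) → 144
  i=6: tail/keep → 101
  i=7: tail/keep → 37

vd = [205, 117, 81, 142, 101, 144, 101, 37]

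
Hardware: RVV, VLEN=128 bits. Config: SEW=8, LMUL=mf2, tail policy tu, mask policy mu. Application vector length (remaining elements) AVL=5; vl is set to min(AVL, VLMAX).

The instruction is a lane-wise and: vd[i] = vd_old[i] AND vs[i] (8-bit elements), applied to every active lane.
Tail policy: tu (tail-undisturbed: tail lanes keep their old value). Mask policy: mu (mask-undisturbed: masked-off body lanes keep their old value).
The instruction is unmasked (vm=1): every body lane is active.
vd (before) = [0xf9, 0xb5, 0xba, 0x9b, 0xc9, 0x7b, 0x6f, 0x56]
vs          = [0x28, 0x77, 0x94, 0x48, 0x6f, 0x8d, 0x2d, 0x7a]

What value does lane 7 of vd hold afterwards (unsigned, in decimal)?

lanes per group: 128·1/2/8 = 8
vl ← min(5, 8) = 5
[0] and(0xf9,0x28) = 0x28
[1] and(0xb5,0x77) = 0x35
[2] and(0xba,0x94) = 0x90
[3] and(0x9b,0x48) = 0x08
[4] and(0xc9,0x6f) = 0x49
[5] tail/keep = 0x7b
[6] tail/keep = 0x6f
[7] tail/keep = 0x56

vd[7] = 86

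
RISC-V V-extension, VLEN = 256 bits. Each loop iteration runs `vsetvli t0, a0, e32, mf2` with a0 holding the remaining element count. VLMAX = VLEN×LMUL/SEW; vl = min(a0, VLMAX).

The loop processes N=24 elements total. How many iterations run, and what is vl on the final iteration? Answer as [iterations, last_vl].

VLMAX = VLEN×LMUL/SEW = 256×1/2/32 = 4
N=24: ⌈24/4⌉ = 6 iters; last vl = 24 − 5×4 = 4

[iterations, last_vl] = [6, 4]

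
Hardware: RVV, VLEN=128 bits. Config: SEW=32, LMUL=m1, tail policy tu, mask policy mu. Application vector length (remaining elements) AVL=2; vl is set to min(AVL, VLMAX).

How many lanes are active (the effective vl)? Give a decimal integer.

lanes per group: 128·1/32 = 4
vl = min(AVL, VLMAX) = min(2, 4) = 2

vl = 2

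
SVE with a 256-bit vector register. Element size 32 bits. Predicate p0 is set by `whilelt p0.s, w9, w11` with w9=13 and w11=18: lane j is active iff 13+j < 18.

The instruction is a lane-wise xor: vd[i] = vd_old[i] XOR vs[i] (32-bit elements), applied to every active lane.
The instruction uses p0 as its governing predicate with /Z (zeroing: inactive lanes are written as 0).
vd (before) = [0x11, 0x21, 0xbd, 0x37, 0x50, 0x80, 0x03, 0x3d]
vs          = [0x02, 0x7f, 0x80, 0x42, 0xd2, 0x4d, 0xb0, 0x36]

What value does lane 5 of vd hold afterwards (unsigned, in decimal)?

vd[5] = 0

lane count: 256 div 32 = 8
p0[j] = (13+j < 18); true for j=0..4 → 5 lanes set
vd[0] xor(0x11,0x02) -> 0x13
vd[1] xor(0x21,0x7f) -> 0x5e
vd[2] xor(0xbd,0x80) -> 0x3d
vd[3] xor(0x37,0x42) -> 0x75
vd[4] xor(0x50,0xd2) -> 0x82
vd[5] tail/zero -> 0x00
vd[6] tail/zero -> 0x00
vd[7] tail/zero -> 0x00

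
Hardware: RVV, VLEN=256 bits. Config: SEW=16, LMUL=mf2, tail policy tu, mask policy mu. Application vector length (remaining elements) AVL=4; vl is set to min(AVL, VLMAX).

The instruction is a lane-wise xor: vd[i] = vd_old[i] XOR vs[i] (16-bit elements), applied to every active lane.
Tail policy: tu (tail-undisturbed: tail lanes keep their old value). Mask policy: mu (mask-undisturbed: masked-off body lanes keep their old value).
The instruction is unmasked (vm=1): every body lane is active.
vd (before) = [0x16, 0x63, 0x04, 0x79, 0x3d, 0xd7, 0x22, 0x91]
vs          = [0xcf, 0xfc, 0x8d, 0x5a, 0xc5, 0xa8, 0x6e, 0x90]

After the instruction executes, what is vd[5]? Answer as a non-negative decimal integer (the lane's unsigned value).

VLMAX = VLEN×LMUL/SEW = 256×1/2/16 = 8
AVL=4 ≤ VLMAX=8, so vl = 4
vd[0] xor(0x16,0xcf) -> 0xd9
vd[1] xor(0x63,0xfc) -> 0x9f
vd[2] xor(0x04,0x8d) -> 0x89
vd[3] xor(0x79,0x5a) -> 0x23
vd[4] tail/keep -> 0x3d
vd[5] tail/keep -> 0xd7
vd[6] tail/keep -> 0x22
vd[7] tail/keep -> 0x91

vd[5] = 215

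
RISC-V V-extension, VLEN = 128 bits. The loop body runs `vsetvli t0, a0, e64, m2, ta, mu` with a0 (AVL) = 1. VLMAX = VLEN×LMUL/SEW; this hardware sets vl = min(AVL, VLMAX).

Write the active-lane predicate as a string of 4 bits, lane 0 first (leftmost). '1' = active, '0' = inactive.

predicate = 1000

VLMAX = VLEN×LMUL/SEW = 128×2/64 = 4
vl = min(AVL, VLMAX) = min(1, 4) = 1
bits (lane 0 leftmost): 1000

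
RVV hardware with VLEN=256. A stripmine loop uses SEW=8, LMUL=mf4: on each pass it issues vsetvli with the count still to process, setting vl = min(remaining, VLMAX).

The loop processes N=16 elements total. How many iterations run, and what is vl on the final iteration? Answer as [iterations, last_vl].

VLMAX = (256 × 1/4) / 8 = 8 lanes
N=16: ⌈16/8⌉ = 2 iters; last vl = 16 − 1×8 = 8

[iterations, last_vl] = [2, 8]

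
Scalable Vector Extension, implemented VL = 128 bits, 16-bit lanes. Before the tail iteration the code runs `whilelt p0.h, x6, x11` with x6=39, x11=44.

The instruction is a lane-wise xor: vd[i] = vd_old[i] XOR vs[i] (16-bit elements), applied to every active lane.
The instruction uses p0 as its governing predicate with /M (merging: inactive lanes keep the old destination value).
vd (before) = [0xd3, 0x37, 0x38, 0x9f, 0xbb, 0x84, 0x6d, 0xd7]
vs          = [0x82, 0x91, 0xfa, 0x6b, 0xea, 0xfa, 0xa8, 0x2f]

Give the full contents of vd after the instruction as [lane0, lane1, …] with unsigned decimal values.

lane count: 128 div 16 = 8
whilelt: lane j active iff 39+j < 44 → j < 5 → 5 active
  i=0: xor(0xd3,0x82) → 81
  i=1: xor(0x37,0x91) → 166
  i=2: xor(0x38,0xfa) → 194
  i=3: xor(0x9f,0x6b) → 244
  i=4: xor(0xbb,0xea) → 81
  i=5: tail/keep → 132
  i=6: tail/keep → 109
  i=7: tail/keep → 215

vd = [81, 166, 194, 244, 81, 132, 109, 215]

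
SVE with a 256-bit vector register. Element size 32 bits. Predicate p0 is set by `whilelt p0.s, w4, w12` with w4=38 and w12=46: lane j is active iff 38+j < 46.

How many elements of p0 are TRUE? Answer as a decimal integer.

register lanes = 256/32 = 8
p0[j] = (38+j < 46); true for j=0..7 → 8 lanes set

vl = 8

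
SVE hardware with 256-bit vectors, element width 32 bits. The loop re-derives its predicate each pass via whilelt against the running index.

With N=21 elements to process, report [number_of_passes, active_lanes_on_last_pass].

lane count: 256 div 32 = 8
iterations = ceil(21/8) = 3; final-pass vl = 5

[iterations, last_vl] = [3, 5]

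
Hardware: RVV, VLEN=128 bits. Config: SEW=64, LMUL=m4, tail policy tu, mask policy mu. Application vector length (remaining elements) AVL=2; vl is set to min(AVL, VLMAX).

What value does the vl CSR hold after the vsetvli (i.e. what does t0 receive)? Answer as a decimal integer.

VLMAX = (128 × 4) / 64 = 8 lanes
vl = min(AVL, VLMAX) = min(2, 8) = 2

vl = 2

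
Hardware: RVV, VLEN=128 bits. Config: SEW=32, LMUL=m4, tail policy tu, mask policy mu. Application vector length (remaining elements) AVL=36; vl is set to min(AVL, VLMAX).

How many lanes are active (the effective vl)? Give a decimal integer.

vl = 16

lanes per group: 128·4/32 = 16
AVL=36 > VLMAX=16, so vl = 16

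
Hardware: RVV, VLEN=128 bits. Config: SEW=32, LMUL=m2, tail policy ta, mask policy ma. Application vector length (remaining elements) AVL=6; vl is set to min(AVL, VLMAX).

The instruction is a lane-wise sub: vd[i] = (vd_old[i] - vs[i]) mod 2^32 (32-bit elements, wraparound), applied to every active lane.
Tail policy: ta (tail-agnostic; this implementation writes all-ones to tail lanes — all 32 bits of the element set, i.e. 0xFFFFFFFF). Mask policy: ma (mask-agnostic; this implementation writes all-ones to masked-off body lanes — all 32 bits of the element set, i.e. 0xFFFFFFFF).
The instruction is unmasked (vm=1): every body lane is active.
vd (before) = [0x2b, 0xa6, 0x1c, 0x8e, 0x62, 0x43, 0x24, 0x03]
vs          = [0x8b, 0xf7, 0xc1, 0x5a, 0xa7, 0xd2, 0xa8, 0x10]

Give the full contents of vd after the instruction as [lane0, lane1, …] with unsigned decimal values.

vd = [4294967200, 4294967215, 4294967131, 52, 4294967227, 4294967153, 4294967295, 4294967295]

VLMAX = (128 × 2) / 32 = 8 lanes
AVL=6 ≤ VLMAX=8, so vl = 6
lane  0: sub(0x2b,0x8b) ⇒ 0xffffffa0
lane  1: sub(0xa6,0xf7) ⇒ 0xffffffaf
lane  2: sub(0x1c,0xc1) ⇒ 0xffffff5b
lane  3: sub(0x8e,0x5a) ⇒ 0x34
lane  4: sub(0x62,0xa7) ⇒ 0xffffffbb
lane  5: sub(0x43,0xd2) ⇒ 0xffffff71
lane  6: tail/ones ⇒ 0xffffffff
lane  7: tail/ones ⇒ 0xffffffff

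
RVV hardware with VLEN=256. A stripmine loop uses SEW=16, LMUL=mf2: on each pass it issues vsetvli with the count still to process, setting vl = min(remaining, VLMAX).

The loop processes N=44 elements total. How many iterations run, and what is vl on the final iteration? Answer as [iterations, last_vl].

lanes per group: 256·1/2/16 = 8
N=44: ⌈44/8⌉ = 6 iters; last vl = 44 − 5×8 = 4

[iterations, last_vl] = [6, 4]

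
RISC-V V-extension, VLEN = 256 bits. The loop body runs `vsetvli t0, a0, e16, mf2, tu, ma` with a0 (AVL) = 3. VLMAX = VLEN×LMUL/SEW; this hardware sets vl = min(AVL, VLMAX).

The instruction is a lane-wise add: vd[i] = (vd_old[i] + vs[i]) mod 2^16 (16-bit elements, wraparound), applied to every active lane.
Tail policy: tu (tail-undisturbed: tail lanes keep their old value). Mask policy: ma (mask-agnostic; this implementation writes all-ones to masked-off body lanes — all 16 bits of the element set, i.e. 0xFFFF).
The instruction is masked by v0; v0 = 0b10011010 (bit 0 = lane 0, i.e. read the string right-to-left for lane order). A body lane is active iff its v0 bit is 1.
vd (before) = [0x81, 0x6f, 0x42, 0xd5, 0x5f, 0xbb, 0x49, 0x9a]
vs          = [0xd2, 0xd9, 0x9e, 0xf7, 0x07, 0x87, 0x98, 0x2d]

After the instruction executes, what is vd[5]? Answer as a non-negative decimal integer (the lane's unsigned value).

vd[5] = 187

lanes per group: 256·1/2/16 = 8
vl = min(AVL, VLMAX) = min(3, 8) = 3
vd[0] mask-off/ones -> 0xffff
vd[1] add(0x6f,0xd9) -> 0x148
vd[2] mask-off/ones -> 0xffff
vd[3] tail/keep -> 0xd5
vd[4] tail/keep -> 0x5f
vd[5] tail/keep -> 0xbb
vd[6] tail/keep -> 0x49
vd[7] tail/keep -> 0x9a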